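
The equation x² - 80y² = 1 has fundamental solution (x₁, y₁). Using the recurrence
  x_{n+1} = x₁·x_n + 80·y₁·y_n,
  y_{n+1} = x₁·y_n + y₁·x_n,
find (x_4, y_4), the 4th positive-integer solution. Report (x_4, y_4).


Step 1: Find the fundamental solution (x₁, y₁) of x² - 80y² = 1.
  Expand √80 as a continued fraction. a₀ = ⌊√80⌋ = 8; iterate m_{k+1} = d_k·a_k − m_k, d_{k+1} = (80 − m_{k+1}²)/d_k, a_{k+1} = ⌊(a₀ + m_{k+1})/d_{k+1}⌋ (starting m₀ = 0, d₀ = 1), with convergents p_k = a_k·p_{k-1} + p_{k-2}, q_k = a_k·q_{k-1} + q_{k-2} (p₋₁ = 1, q₋₁ = 0):
  k = 0: a₀ = 8; p₀/q₀ = 8/1; p₀² − 80·q₀² = 64 − 80 = -16.
  k = 1: m = 8, d = 16, a = ⌊(8 + 8)/16⌋ = 1; p/q = (1·8 + 1)/(1·1 + 0) = 9/1; p² − 80·q² = 81 − 80 = 1.
  The first convergent with p² − 80·q² = 1 gives the fundamental solution (x₁, y₁) = (9, 1).
Step 2: Apply the recurrence (x_{n+1}, y_{n+1}) = (x₁x_n + 80y₁y_n, x₁y_n + y₁x_n) repeatedly.
  From (x_1, y_1) = (9, 1): x_2 = 9·9 + 80·1·1 = 161; y_2 = 9·1 + 1·9 = 18.
  From (x_2, y_2) = (161, 18): x_3 = 9·161 + 80·1·18 = 2889; y_3 = 9·18 + 1·161 = 323.
  From (x_3, y_3) = (2889, 323): x_4 = 9·2889 + 80·1·323 = 51841; y_4 = 9·323 + 1·2889 = 5796.
Step 3: Verify x_4² - 80·y_4² = 2687489281 - 2687489280 = 1 (should be 1). ✓

(x_1, y_1) = (9, 1); (x_4, y_4) = (51841, 5796).


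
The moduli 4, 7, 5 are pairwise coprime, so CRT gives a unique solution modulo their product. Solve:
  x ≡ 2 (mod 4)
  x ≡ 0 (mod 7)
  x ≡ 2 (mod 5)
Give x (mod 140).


Moduli 4, 7, 5 are pairwise coprime; by CRT there is a unique solution modulo M = 4 · 7 · 5 = 140.
Solve pairwise, accumulating the modulus:
  Start with x ≡ 2 (mod 4).
  Combine with x ≡ 0 (mod 7): since gcd(4, 7) = 1, we get a unique residue mod 28.
    Write x = 2 + 4·t and substitute into x ≡ 0 (mod 7): 4·t ≡ 0 − 2 = -2 (mod 7).
    Reduce coefficients mod 7: 4·t ≡ 5 (mod 7).
    The inverse of 4 mod 7 is 2 (since 4·2 = 8 = 1·7 + 1), so t ≡ 2·5 = 10 ≡ 3 (mod 7).
    Then x = 2 + 4·3 = 14, valid modulo lcm(4, 7) = 28: x ≡ 14 (mod 28).
  Combine with x ≡ 2 (mod 5): since gcd(28, 5) = 1, we get a unique residue mod 140.
    Write x = 14 + 28·t and substitute into x ≡ 2 (mod 5): 28·t ≡ 2 − 14 = -12 (mod 5).
    Reduce coefficients mod 5: 3·t ≡ 3 (mod 5).
    The inverse of 3 mod 5 is 2 (since 3·2 = 6 = 1·5 + 1), so t ≡ 2·3 = 6 ≡ 1 (mod 5).
    Then x = 14 + 28·1 = 42, valid modulo lcm(28, 5) = 140: x ≡ 42 (mod 140).
Verify: 42 mod 4 = 2 ✓, 42 mod 7 = 0 ✓, 42 mod 5 = 2 ✓.

x ≡ 42 (mod 140).


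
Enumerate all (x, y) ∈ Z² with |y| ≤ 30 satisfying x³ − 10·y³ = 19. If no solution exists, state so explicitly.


The equation is x³ - 10y³ = 19. For fixed y, x³ = 10·y³ + 19, so a solution requires the RHS to be a perfect cube.
Strategy: iterate y from -30 to 30, compute RHS = 10·y³ + 19, and check whether it is a (positive or negative) perfect cube.
Check small values of y:
  y = 0: RHS = 19 is not a perfect cube.
  y = 1: RHS = 29 is not a perfect cube.
  y = -1: RHS = 9 is not a perfect cube.
  y = 2: RHS = 99 is not a perfect cube.
  y = -2: RHS = -61 is not a perfect cube.
  y = 3: RHS = 289 is not a perfect cube.
  y = -3: RHS = -251 is not a perfect cube.
Continuing the search up to |y| = 30 finds no solutions either.
No (x, y) in the scanned range satisfies the equation.

No integer solutions with |y| ≤ 30.


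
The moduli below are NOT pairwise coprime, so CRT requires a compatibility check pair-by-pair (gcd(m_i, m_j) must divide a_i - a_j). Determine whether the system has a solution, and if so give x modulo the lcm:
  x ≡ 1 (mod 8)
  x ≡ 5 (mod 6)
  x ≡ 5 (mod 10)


Moduli 8, 6, 10 are not pairwise coprime, so CRT works modulo lcm(m_i) when all pairwise compatibility conditions hold.
Pairwise compatibility: gcd(m_i, m_j) must divide a_i - a_j for every pair.
Merge one congruence at a time:
  Start: x ≡ 1 (mod 8).
  Combine with x ≡ 5 (mod 6): gcd(8, 6) = 2; 5 - 1 = 4, which IS divisible by 2, so compatible.
    Write x = 1 + 8·t and substitute into x ≡ 5 (mod 6): 8·t ≡ 5 − 1 = 4 (mod 6).
    Divide the congruence (and modulus) by g = 2: 4·t ≡ 2 (mod 3).
    Reduce coefficients mod 3: 1·t ≡ 2 (mod 3).
    So t ≡ 2 (mod 3).
    Then x = 1 + 8·2 = 17, valid modulo lcm(8, 6) = 24: x ≡ 17 (mod 24).
  Combine with x ≡ 5 (mod 10): gcd(24, 10) = 2; 5 - 17 = -12, which IS divisible by 2, so compatible.
    Write x = 17 + 24·t and substitute into x ≡ 5 (mod 10): 24·t ≡ 5 − 17 = -12 (mod 10).
    Divide the congruence (and modulus) by g = 2: 12·t ≡ -6 (mod 5).
    Reduce coefficients mod 5: 2·t ≡ 4 (mod 5).
    The inverse of 2 mod 5 is 3 (since 2·3 = 6 = 1·5 + 1), so t ≡ 3·4 = 12 ≡ 2 (mod 5).
    Then x = 17 + 24·2 = 65, valid modulo lcm(24, 10) = 120: x ≡ 65 (mod 120).
Verify: 65 mod 8 = 1, 65 mod 6 = 5, 65 mod 10 = 5.

x ≡ 65 (mod 120).


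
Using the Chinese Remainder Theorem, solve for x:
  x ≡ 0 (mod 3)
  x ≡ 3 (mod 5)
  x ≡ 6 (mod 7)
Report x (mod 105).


Moduli 3, 5, 7 are pairwise coprime; by CRT there is a unique solution modulo M = 3 · 5 · 7 = 105.
Solve pairwise, accumulating the modulus:
  Start with x ≡ 0 (mod 3).
  Combine with x ≡ 3 (mod 5): since gcd(3, 5) = 1, we get a unique residue mod 15.
    Write x = 0 + 3·t and substitute into x ≡ 3 (mod 5): 3·t ≡ 3 − 0 = 3 (mod 5).
    The inverse of 3 mod 5 is 2 (since 3·2 = 6 = 1·5 + 1), so t ≡ 2·3 = 6 ≡ 1 (mod 5).
    Then x = 0 + 3·1 = 3, valid modulo lcm(3, 5) = 15: x ≡ 3 (mod 15).
  Combine with x ≡ 6 (mod 7): since gcd(15, 7) = 1, we get a unique residue mod 105.
    Write x = 3 + 15·t and substitute into x ≡ 6 (mod 7): 15·t ≡ 6 − 3 = 3 (mod 7).
    Reduce coefficients mod 7: 1·t ≡ 3 (mod 7).
    So t ≡ 3 (mod 7).
    Then x = 3 + 15·3 = 48, valid modulo lcm(15, 7) = 105: x ≡ 48 (mod 105).
Verify: 48 mod 3 = 0 ✓, 48 mod 5 = 3 ✓, 48 mod 7 = 6 ✓.

x ≡ 48 (mod 105).


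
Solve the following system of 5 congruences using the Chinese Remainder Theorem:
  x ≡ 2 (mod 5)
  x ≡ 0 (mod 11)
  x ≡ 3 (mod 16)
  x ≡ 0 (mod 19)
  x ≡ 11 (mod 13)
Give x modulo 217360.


Product of moduli M = 5 · 11 · 16 · 19 · 13 = 217360.
Merge one congruence at a time:
  Start: x ≡ 2 (mod 5).
  Combine with x ≡ 0 (mod 11); new modulus lcm = 55.
    Write x = 2 + 5·t and substitute into x ≡ 0 (mod 11): 5·t ≡ 0 − 2 = -2 (mod 11).
    Reduce coefficients mod 11: 5·t ≡ 9 (mod 11).
    The inverse of 5 mod 11 is 9 (since 5·9 = 45 = 4·11 + 1), so t ≡ 9·9 = 81 ≡ 4 (mod 11).
    Then x = 2 + 5·4 = 22, valid modulo lcm(5, 11) = 55: x ≡ 22 (mod 55).
  Combine with x ≡ 3 (mod 16); new modulus lcm = 880.
    Write x = 22 + 55·t and substitute into x ≡ 3 (mod 16): 55·t ≡ 3 − 22 = -19 (mod 16).
    Reduce coefficients mod 16: 7·t ≡ 13 (mod 16).
    The inverse of 7 mod 16 is 7 (since 7·7 = 49 = 3·16 + 1), so t ≡ 7·13 = 91 ≡ 11 (mod 16).
    Then x = 22 + 55·11 = 627, valid modulo lcm(55, 16) = 880: x ≡ 627 (mod 880).
  Combine with x ≡ 0 (mod 19); new modulus lcm = 16720.
    Write x = 627 + 880·t and substitute into x ≡ 0 (mod 19): 880·t ≡ 0 − 627 = -627 (mod 19).
    Reduce coefficients mod 19: 6·t ≡ 0 (mod 19).
    The inverse of 6 mod 19 is 16 (since 6·16 = 96 = 5·19 + 1), so t ≡ 16·0 = 0 ≡ 0 (mod 19).
    Then x = 627 + 880·0 = 627, valid modulo lcm(880, 19) = 16720: x ≡ 627 (mod 16720).
  Combine with x ≡ 11 (mod 13); new modulus lcm = 217360.
    Write x = 627 + 16720·t and substitute into x ≡ 11 (mod 13): 16720·t ≡ 11 − 627 = -616 (mod 13).
    Reduce coefficients mod 13: 2·t ≡ 8 (mod 13).
    The inverse of 2 mod 13 is 7 (since 2·7 = 14 = 1·13 + 1), so t ≡ 7·8 = 56 ≡ 4 (mod 13).
    Then x = 627 + 16720·4 = 67507, valid modulo lcm(16720, 13) = 217360: x ≡ 67507 (mod 217360).
Verify against each original: 67507 mod 5 = 2, 67507 mod 11 = 0, 67507 mod 16 = 3, 67507 mod 19 = 0, 67507 mod 13 = 11.

x ≡ 67507 (mod 217360).


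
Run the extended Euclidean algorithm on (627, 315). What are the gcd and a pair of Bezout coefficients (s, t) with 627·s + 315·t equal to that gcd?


Euclidean algorithm on (627, 315) — divide until remainder is 0:
  627 = 1 · 315 + 312
  315 = 1 · 312 + 3
  312 = 104 · 3 + 0
gcd(627, 315) = 3.
Track Bezout coefficients alongside the remainders: start with r₀ = 627 = a·1 + b·0 (s = 1, t = 0) and r₁ = 315 = a·0 + b·1 (s = 0, t = 1); each new remainder r_{k+1} = r_{k-1} − q_k·r_k inherits s_{k+1} = s_{k-1} − q_k·s_k, t_{k+1} = t_{k-1} − q_k·t_k, so r_k = a·s_k + b·t_k at every step:
  q = 1: r = 312, s = 1 − 1·0 = 1, t = 0 − 1·1 = -1  (check: 627·1 + 315·(-1) = 312)
  q = 1: r = 3, s = 0 − 1·1 = -1, t = 1 − 1·(-1) = 2  (check: 627·(-1) + 315·2 = 3)
The row with r = 3 (the gcd) gives the Bezout coefficients s = -1, t = 2.
Result: 627 · (-1) + 315 · (2) = 3.

gcd(627, 315) = 3; s = -1, t = 2 (check: 627·(-1) + 315·2 = 3).


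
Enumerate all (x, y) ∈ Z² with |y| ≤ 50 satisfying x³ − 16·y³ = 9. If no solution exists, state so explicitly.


The equation is x³ - 16y³ = 9. For fixed y, x³ = 16·y³ + 9, so a solution requires the RHS to be a perfect cube.
Strategy: iterate y from -50 to 50, compute RHS = 16·y³ + 9, and check whether it is a (positive or negative) perfect cube.
Check small values of y:
  y = 0: RHS = 9 is not a perfect cube.
  y = 1: RHS = 25 is not a perfect cube.
  y = -1: RHS = -7 is not a perfect cube.
  y = 2: RHS = 137 is not a perfect cube.
  y = -2: RHS = -119 is not a perfect cube.
  y = 3: RHS = 441 is not a perfect cube.
  y = -3: RHS = -423 is not a perfect cube.
Continuing the search up to |y| = 50 finds no solutions either.
No (x, y) in the scanned range satisfies the equation.

No integer solutions with |y| ≤ 50.


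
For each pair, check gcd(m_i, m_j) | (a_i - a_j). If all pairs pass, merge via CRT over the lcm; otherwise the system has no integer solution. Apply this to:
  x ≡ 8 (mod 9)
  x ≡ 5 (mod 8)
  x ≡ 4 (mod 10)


Moduli 9, 8, 10 are not pairwise coprime, so CRT works modulo lcm(m_i) when all pairwise compatibility conditions hold.
Pairwise compatibility: gcd(m_i, m_j) must divide a_i - a_j for every pair.
Merge one congruence at a time:
  Start: x ≡ 8 (mod 9).
  Combine with x ≡ 5 (mod 8): gcd(9, 8) = 1; 5 - 8 = -3, which IS divisible by 1, so compatible.
    Write x = 8 + 9·t and substitute into x ≡ 5 (mod 8): 9·t ≡ 5 − 8 = -3 (mod 8).
    Reduce coefficients mod 8: 1·t ≡ 5 (mod 8).
    So t ≡ 5 (mod 8).
    Then x = 8 + 9·5 = 53, valid modulo lcm(9, 8) = 72: x ≡ 53 (mod 72).
  Combine with x ≡ 4 (mod 10): gcd(72, 10) = 2, and 4 - 53 = -49 is NOT divisible by 2.
    ⇒ system is inconsistent (no integer solution).

No solution (the system is inconsistent).


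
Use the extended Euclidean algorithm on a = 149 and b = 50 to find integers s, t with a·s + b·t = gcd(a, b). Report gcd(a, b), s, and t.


Euclidean algorithm on (149, 50) — divide until remainder is 0:
  149 = 2 · 50 + 49
  50 = 1 · 49 + 1
  49 = 49 · 1 + 0
gcd(149, 50) = 1.
Track Bezout coefficients alongside the remainders: start with r₀ = 149 = a·1 + b·0 (s = 1, t = 0) and r₁ = 50 = a·0 + b·1 (s = 0, t = 1); each new remainder r_{k+1} = r_{k-1} − q_k·r_k inherits s_{k+1} = s_{k-1} − q_k·s_k, t_{k+1} = t_{k-1} − q_k·t_k, so r_k = a·s_k + b·t_k at every step:
  q = 2: r = 49, s = 1 − 2·0 = 1, t = 0 − 2·1 = -2  (check: 149·1 + 50·(-2) = 49)
  q = 1: r = 1, s = 0 − 1·1 = -1, t = 1 − 1·(-2) = 3  (check: 149·(-1) + 50·3 = 1)
The row with r = 1 (the gcd) gives the Bezout coefficients s = -1, t = 3.
Result: 149 · (-1) + 50 · (3) = 1.

gcd(149, 50) = 1; s = -1, t = 3 (check: 149·(-1) + 50·3 = 1).


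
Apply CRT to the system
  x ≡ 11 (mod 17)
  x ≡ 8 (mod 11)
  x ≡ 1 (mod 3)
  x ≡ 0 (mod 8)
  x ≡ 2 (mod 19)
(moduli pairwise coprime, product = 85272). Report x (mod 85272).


Product of moduli M = 17 · 11 · 3 · 8 · 19 = 85272.
Merge one congruence at a time:
  Start: x ≡ 11 (mod 17).
  Combine with x ≡ 8 (mod 11); new modulus lcm = 187.
    Write x = 11 + 17·t and substitute into x ≡ 8 (mod 11): 17·t ≡ 8 − 11 = -3 (mod 11).
    Reduce coefficients mod 11: 6·t ≡ 8 (mod 11).
    The inverse of 6 mod 11 is 2 (since 6·2 = 12 = 1·11 + 1), so t ≡ 2·8 = 16 ≡ 5 (mod 11).
    Then x = 11 + 17·5 = 96, valid modulo lcm(17, 11) = 187: x ≡ 96 (mod 187).
  Combine with x ≡ 1 (mod 3); new modulus lcm = 561.
    Write x = 96 + 187·t and substitute into x ≡ 1 (mod 3): 187·t ≡ 1 − 96 = -95 (mod 3).
    Reduce coefficients mod 3: 1·t ≡ 1 (mod 3).
    So t ≡ 1 (mod 3).
    Then x = 96 + 187·1 = 283, valid modulo lcm(187, 3) = 561: x ≡ 283 (mod 561).
  Combine with x ≡ 0 (mod 8); new modulus lcm = 4488.
    Write x = 283 + 561·t and substitute into x ≡ 0 (mod 8): 561·t ≡ 0 − 283 = -283 (mod 8).
    Reduce coefficients mod 8: 1·t ≡ 5 (mod 8).
    So t ≡ 5 (mod 8).
    Then x = 283 + 561·5 = 3088, valid modulo lcm(561, 8) = 4488: x ≡ 3088 (mod 4488).
  Combine with x ≡ 2 (mod 19); new modulus lcm = 85272.
    Write x = 3088 + 4488·t and substitute into x ≡ 2 (mod 19): 4488·t ≡ 2 − 3088 = -3086 (mod 19).
    Reduce coefficients mod 19: 4·t ≡ 11 (mod 19).
    The inverse of 4 mod 19 is 5 (since 4·5 = 20 = 1·19 + 1), so t ≡ 5·11 = 55 ≡ 17 (mod 19).
    Then x = 3088 + 4488·17 = 79384, valid modulo lcm(4488, 19) = 85272: x ≡ 79384 (mod 85272).
Verify against each original: 79384 mod 17 = 11, 79384 mod 11 = 8, 79384 mod 3 = 1, 79384 mod 8 = 0, 79384 mod 19 = 2.

x ≡ 79384 (mod 85272).


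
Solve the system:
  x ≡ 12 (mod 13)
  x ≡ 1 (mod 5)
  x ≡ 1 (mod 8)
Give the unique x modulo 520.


Moduli 13, 5, 8 are pairwise coprime; by CRT there is a unique solution modulo M = 13 · 5 · 8 = 520.
Solve pairwise, accumulating the modulus:
  Start with x ≡ 12 (mod 13).
  Combine with x ≡ 1 (mod 5): since gcd(13, 5) = 1, we get a unique residue mod 65.
    Write x = 12 + 13·t and substitute into x ≡ 1 (mod 5): 13·t ≡ 1 − 12 = -11 (mod 5).
    Reduce coefficients mod 5: 3·t ≡ 4 (mod 5).
    The inverse of 3 mod 5 is 2 (since 3·2 = 6 = 1·5 + 1), so t ≡ 2·4 = 8 ≡ 3 (mod 5).
    Then x = 12 + 13·3 = 51, valid modulo lcm(13, 5) = 65: x ≡ 51 (mod 65).
  Combine with x ≡ 1 (mod 8): since gcd(65, 8) = 1, we get a unique residue mod 520.
    Write x = 51 + 65·t and substitute into x ≡ 1 (mod 8): 65·t ≡ 1 − 51 = -50 (mod 8).
    Reduce coefficients mod 8: 1·t ≡ 6 (mod 8).
    So t ≡ 6 (mod 8).
    Then x = 51 + 65·6 = 441, valid modulo lcm(65, 8) = 520: x ≡ 441 (mod 520).
Verify: 441 mod 13 = 12 ✓, 441 mod 5 = 1 ✓, 441 mod 8 = 1 ✓.

x ≡ 441 (mod 520).


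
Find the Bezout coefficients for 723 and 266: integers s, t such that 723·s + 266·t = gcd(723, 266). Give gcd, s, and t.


Euclidean algorithm on (723, 266) — divide until remainder is 0:
  723 = 2 · 266 + 191
  266 = 1 · 191 + 75
  191 = 2 · 75 + 41
  75 = 1 · 41 + 34
  41 = 1 · 34 + 7
  34 = 4 · 7 + 6
  7 = 1 · 6 + 1
  6 = 6 · 1 + 0
gcd(723, 266) = 1.
Track Bezout coefficients alongside the remainders: start with r₀ = 723 = a·1 + b·0 (s = 1, t = 0) and r₁ = 266 = a·0 + b·1 (s = 0, t = 1); each new remainder r_{k+1} = r_{k-1} − q_k·r_k inherits s_{k+1} = s_{k-1} − q_k·s_k, t_{k+1} = t_{k-1} − q_k·t_k, so r_k = a·s_k + b·t_k at every step:
  q = 2: r = 191, s = 1 − 2·0 = 1, t = 0 − 2·1 = -2  (check: 723·1 + 266·(-2) = 191)
  q = 1: r = 75, s = 0 − 1·1 = -1, t = 1 − 1·(-2) = 3  (check: 723·(-1) + 266·3 = 75)
  q = 2: r = 41, s = 1 − 2·(-1) = 3, t = -2 − 2·3 = -8  (check: 723·3 + 266·(-8) = 41)
  q = 1: r = 34, s = -1 − 1·3 = -4, t = 3 − 1·(-8) = 11  (check: 723·(-4) + 266·11 = 34)
  q = 1: r = 7, s = 3 − 1·(-4) = 7, t = -8 − 1·11 = -19  (check: 723·7 + 266·(-19) = 7)
  q = 4: r = 6, s = -4 − 4·7 = -32, t = 11 − 4·(-19) = 87  (check: 723·(-32) + 266·87 = 6)
  q = 1: r = 1, s = 7 − 1·(-32) = 39, t = -19 − 1·87 = -106  (check: 723·39 + 266·(-106) = 1)
The row with r = 1 (the gcd) gives the Bezout coefficients s = 39, t = -106.
Result: 723 · (39) + 266 · (-106) = 1.

gcd(723, 266) = 1; s = 39, t = -106 (check: 723·39 + 266·(-106) = 1).


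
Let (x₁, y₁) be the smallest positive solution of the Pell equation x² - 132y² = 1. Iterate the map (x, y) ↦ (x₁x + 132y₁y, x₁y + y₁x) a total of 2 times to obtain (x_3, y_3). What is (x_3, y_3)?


Step 1: Find the fundamental solution (x₁, y₁) of x² - 132y² = 1.
  Expand √132 as a continued fraction. a₀ = ⌊√132⌋ = 11; iterate m_{k+1} = d_k·a_k − m_k, d_{k+1} = (132 − m_{k+1}²)/d_k, a_{k+1} = ⌊(a₀ + m_{k+1})/d_{k+1}⌋ (starting m₀ = 0, d₀ = 1), with convergents p_k = a_k·p_{k-1} + p_{k-2}, q_k = a_k·q_{k-1} + q_{k-2} (p₋₁ = 1, q₋₁ = 0):
  k = 0: a₀ = 11; p₀/q₀ = 11/1; p₀² − 132·q₀² = 121 − 132 = -11.
  k = 1: m = 11, d = 11, a = ⌊(11 + 11)/11⌋ = 2; p/q = (2·11 + 1)/(2·1 + 0) = 23/2; p² − 132·q² = 529 − 528 = 1.
  The first convergent with p² − 132·q² = 1 gives the fundamental solution (x₁, y₁) = (23, 2).
Step 2: Apply the recurrence (x_{n+1}, y_{n+1}) = (x₁x_n + 132y₁y_n, x₁y_n + y₁x_n) repeatedly.
  From (x_1, y_1) = (23, 2): x_2 = 23·23 + 132·2·2 = 1057; y_2 = 23·2 + 2·23 = 92.
  From (x_2, y_2) = (1057, 92): x_3 = 23·1057 + 132·2·92 = 48599; y_3 = 23·92 + 2·1057 = 4230.
Step 3: Verify x_3² - 132·y_3² = 2361862801 - 2361862800 = 1 (should be 1). ✓

(x_1, y_1) = (23, 2); (x_3, y_3) = (48599, 4230).


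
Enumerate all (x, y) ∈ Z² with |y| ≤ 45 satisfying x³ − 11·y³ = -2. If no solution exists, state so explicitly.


The equation is x³ - 11y³ = -2. For fixed y, x³ = 11·y³ − 2, so a solution requires the RHS to be a perfect cube.
Strategy: iterate y from -45 to 45, compute RHS = 11·y³ − 2, and check whether it is a (positive or negative) perfect cube.
Check small values of y:
  y = 0: RHS = -2 is not a perfect cube.
  y = 1: RHS = 9 is not a perfect cube.
  y = -1: RHS = -13 is not a perfect cube.
  y = 2: RHS = 86 is not a perfect cube.
  y = -2: RHS = -90 is not a perfect cube.
  y = 3: RHS = 295 is not a perfect cube.
  y = -3: RHS = -299 is not a perfect cube.
Continuing the search up to |y| = 45 finds no solutions either.
No (x, y) in the scanned range satisfies the equation.

No integer solutions with |y| ≤ 45.


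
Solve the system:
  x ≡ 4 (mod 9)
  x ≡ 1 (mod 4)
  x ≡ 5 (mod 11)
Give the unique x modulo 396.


Moduli 9, 4, 11 are pairwise coprime; by CRT there is a unique solution modulo M = 9 · 4 · 11 = 396.
Solve pairwise, accumulating the modulus:
  Start with x ≡ 4 (mod 9).
  Combine with x ≡ 1 (mod 4): since gcd(9, 4) = 1, we get a unique residue mod 36.
    Write x = 4 + 9·t and substitute into x ≡ 1 (mod 4): 9·t ≡ 1 − 4 = -3 (mod 4).
    Reduce coefficients mod 4: 1·t ≡ 1 (mod 4).
    So t ≡ 1 (mod 4).
    Then x = 4 + 9·1 = 13, valid modulo lcm(9, 4) = 36: x ≡ 13 (mod 36).
  Combine with x ≡ 5 (mod 11): since gcd(36, 11) = 1, we get a unique residue mod 396.
    Write x = 13 + 36·t and substitute into x ≡ 5 (mod 11): 36·t ≡ 5 − 13 = -8 (mod 11).
    Reduce coefficients mod 11: 3·t ≡ 3 (mod 11).
    The inverse of 3 mod 11 is 4 (since 3·4 = 12 = 1·11 + 1), so t ≡ 4·3 = 12 ≡ 1 (mod 11).
    Then x = 13 + 36·1 = 49, valid modulo lcm(36, 11) = 396: x ≡ 49 (mod 396).
Verify: 49 mod 9 = 4 ✓, 49 mod 4 = 1 ✓, 49 mod 11 = 5 ✓.

x ≡ 49 (mod 396).


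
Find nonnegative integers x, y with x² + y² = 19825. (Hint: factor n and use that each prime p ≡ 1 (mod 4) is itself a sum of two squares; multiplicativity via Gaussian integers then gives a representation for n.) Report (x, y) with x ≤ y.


Step 1: Factor n = 19825 = 5^2 · 13 · 61.
Step 2: Check the mod-4 condition on each prime factor: 5 ≡ 1 (mod 4), exponent 2; 13 ≡ 1 (mod 4), exponent 1; 61 ≡ 1 (mod 4), exponent 1.
All primes ≡ 3 (mod 4) appear to even exponent (or don't appear), so by the two-squares theorem n IS expressible as a sum of two squares.
Step 3: Build a representation. Group n = k² · m with k = 5 and m = 13 · 61 = 793 (a product of primes ≡ 1 (mod 4)); a representation of m scales to one of n via (k·x)² + (k·y)² = k²(x² + y²). Each prime p ≡ 1 (mod 4) is itself a sum of two squares; find a² by testing p − a² for a perfect square:
  13: 13 − 1² = 12, 13 − 2² = 9 = 3² ⇒ 13 = 2² + 3².
  61: 61 − 1² = 60, 61 − 2² = 57, 61 − 3² = 52, 61 − 4² = 45, 61 − 5² = 36 = 6² ⇒ 61 = 5² + 6².
  Combine using the Brahmagupta–Fibonacci identity (a² + b²)(c² + d²) = (ac − bd)² + (ad + bc)² = (ac + bd)² + (ad − bc)²:
  13 · 61 = 793: from (2² + 3²)(5² + 6²), take (2·5 − 3·6, 2·6 + 3·5) = (10 − 18, 12 + 15) = (-8, 27); dropping signs (only squares matter) gives (8, 27); check 8² + 27² = 64 + 729 = 793 ✓.
  Scale by k = 5: (5·8, 5·27) = (40, 135).
Step 4: Order so x ≤ y and verify: 40² + 135² = 1600 + 18225 = 19825 = n. ✓

n = 19825 = 40² + 135² (one valid representation with x ≤ y).


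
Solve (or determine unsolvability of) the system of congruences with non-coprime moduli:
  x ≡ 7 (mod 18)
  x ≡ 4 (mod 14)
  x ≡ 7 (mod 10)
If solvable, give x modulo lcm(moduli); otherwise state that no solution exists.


Moduli 18, 14, 10 are not pairwise coprime, so CRT works modulo lcm(m_i) when all pairwise compatibility conditions hold.
Pairwise compatibility: gcd(m_i, m_j) must divide a_i - a_j for every pair.
Merge one congruence at a time:
  Start: x ≡ 7 (mod 18).
  Combine with x ≡ 4 (mod 14): gcd(18, 14) = 2, and 4 - 7 = -3 is NOT divisible by 2.
    ⇒ system is inconsistent (no integer solution).

No solution (the system is inconsistent).


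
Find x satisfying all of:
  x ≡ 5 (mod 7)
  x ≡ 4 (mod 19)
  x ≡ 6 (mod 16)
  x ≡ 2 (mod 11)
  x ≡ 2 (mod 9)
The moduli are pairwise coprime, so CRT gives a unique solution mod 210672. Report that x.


Product of moduli M = 7 · 19 · 16 · 11 · 9 = 210672.
Merge one congruence at a time:
  Start: x ≡ 5 (mod 7).
  Combine with x ≡ 4 (mod 19); new modulus lcm = 133.
    Write x = 5 + 7·t and substitute into x ≡ 4 (mod 19): 7·t ≡ 4 − 5 = -1 (mod 19).
    Reduce coefficients mod 19: 7·t ≡ 18 (mod 19).
    The inverse of 7 mod 19 is 11 (since 7·11 = 77 = 4·19 + 1), so t ≡ 11·18 = 198 ≡ 8 (mod 19).
    Then x = 5 + 7·8 = 61, valid modulo lcm(7, 19) = 133: x ≡ 61 (mod 133).
  Combine with x ≡ 6 (mod 16); new modulus lcm = 2128.
    Write x = 61 + 133·t and substitute into x ≡ 6 (mod 16): 133·t ≡ 6 − 61 = -55 (mod 16).
    Reduce coefficients mod 16: 5·t ≡ 9 (mod 16).
    The inverse of 5 mod 16 is 13 (since 5·13 = 65 = 4·16 + 1), so t ≡ 13·9 = 117 ≡ 5 (mod 16).
    Then x = 61 + 133·5 = 726, valid modulo lcm(133, 16) = 2128: x ≡ 726 (mod 2128).
  Combine with x ≡ 2 (mod 11); new modulus lcm = 23408.
    Write x = 726 + 2128·t and substitute into x ≡ 2 (mod 11): 2128·t ≡ 2 − 726 = -724 (mod 11).
    Reduce coefficients mod 11: 5·t ≡ 2 (mod 11).
    The inverse of 5 mod 11 is 9 (since 5·9 = 45 = 4·11 + 1), so t ≡ 9·2 = 18 ≡ 7 (mod 11).
    Then x = 726 + 2128·7 = 15622, valid modulo lcm(2128, 11) = 23408: x ≡ 15622 (mod 23408).
  Combine with x ≡ 2 (mod 9); new modulus lcm = 210672.
    Write x = 15622 + 23408·t and substitute into x ≡ 2 (mod 9): 23408·t ≡ 2 − 15622 = -15620 (mod 9).
    Reduce coefficients mod 9: 8·t ≡ 4 (mod 9).
    The inverse of 8 mod 9 is 8 (since 8·8 = 64 = 7·9 + 1), so t ≡ 8·4 = 32 ≡ 5 (mod 9).
    Then x = 15622 + 23408·5 = 132662, valid modulo lcm(23408, 9) = 210672: x ≡ 132662 (mod 210672).
Verify against each original: 132662 mod 7 = 5, 132662 mod 19 = 4, 132662 mod 16 = 6, 132662 mod 11 = 2, 132662 mod 9 = 2.

x ≡ 132662 (mod 210672).


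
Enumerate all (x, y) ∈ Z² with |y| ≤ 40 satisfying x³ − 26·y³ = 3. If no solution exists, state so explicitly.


The equation is x³ - 26y³ = 3. For fixed y, x³ = 26·y³ + 3, so a solution requires the RHS to be a perfect cube.
Strategy: iterate y from -40 to 40, compute RHS = 26·y³ + 3, and check whether it is a (positive or negative) perfect cube.
Check small values of y:
  y = 0: RHS = 3 is not a perfect cube.
  y = 1: RHS = 29 is not a perfect cube.
  y = -1: RHS = -23 is not a perfect cube.
  y = 2: RHS = 211 is not a perfect cube.
  y = -2: RHS = -205 is not a perfect cube.
  y = 3: RHS = 705 is not a perfect cube.
  y = -3: RHS = -699 is not a perfect cube.
Continuing the search up to |y| = 40 finds no solutions either.
No (x, y) in the scanned range satisfies the equation.

No integer solutions with |y| ≤ 40.


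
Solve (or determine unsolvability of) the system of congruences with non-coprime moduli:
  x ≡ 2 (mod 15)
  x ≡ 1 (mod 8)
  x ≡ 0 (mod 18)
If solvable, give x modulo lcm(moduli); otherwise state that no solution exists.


Moduli 15, 8, 18 are not pairwise coprime, so CRT works modulo lcm(m_i) when all pairwise compatibility conditions hold.
Pairwise compatibility: gcd(m_i, m_j) must divide a_i - a_j for every pair.
Merge one congruence at a time:
  Start: x ≡ 2 (mod 15).
  Combine with x ≡ 1 (mod 8): gcd(15, 8) = 1; 1 - 2 = -1, which IS divisible by 1, so compatible.
    Write x = 2 + 15·t and substitute into x ≡ 1 (mod 8): 15·t ≡ 1 − 2 = -1 (mod 8).
    Reduce coefficients mod 8: 7·t ≡ 7 (mod 8).
    The inverse of 7 mod 8 is 7 (since 7·7 = 49 = 6·8 + 1), so t ≡ 7·7 = 49 ≡ 1 (mod 8).
    Then x = 2 + 15·1 = 17, valid modulo lcm(15, 8) = 120: x ≡ 17 (mod 120).
  Combine with x ≡ 0 (mod 18): gcd(120, 18) = 6, and 0 - 17 = -17 is NOT divisible by 6.
    ⇒ system is inconsistent (no integer solution).

No solution (the system is inconsistent).


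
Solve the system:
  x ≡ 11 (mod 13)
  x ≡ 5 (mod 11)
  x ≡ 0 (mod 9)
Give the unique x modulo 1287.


Moduli 13, 11, 9 are pairwise coprime; by CRT there is a unique solution modulo M = 13 · 11 · 9 = 1287.
Solve pairwise, accumulating the modulus:
  Start with x ≡ 11 (mod 13).
  Combine with x ≡ 5 (mod 11): since gcd(13, 11) = 1, we get a unique residue mod 143.
    Write x = 11 + 13·t and substitute into x ≡ 5 (mod 11): 13·t ≡ 5 − 11 = -6 (mod 11).
    Reduce coefficients mod 11: 2·t ≡ 5 (mod 11).
    The inverse of 2 mod 11 is 6 (since 2·6 = 12 = 1·11 + 1), so t ≡ 6·5 = 30 ≡ 8 (mod 11).
    Then x = 11 + 13·8 = 115, valid modulo lcm(13, 11) = 143: x ≡ 115 (mod 143).
  Combine with x ≡ 0 (mod 9): since gcd(143, 9) = 1, we get a unique residue mod 1287.
    Write x = 115 + 143·t and substitute into x ≡ 0 (mod 9): 143·t ≡ 0 − 115 = -115 (mod 9).
    Reduce coefficients mod 9: 8·t ≡ 2 (mod 9).
    The inverse of 8 mod 9 is 8 (since 8·8 = 64 = 7·9 + 1), so t ≡ 8·2 = 16 ≡ 7 (mod 9).
    Then x = 115 + 143·7 = 1116, valid modulo lcm(143, 9) = 1287: x ≡ 1116 (mod 1287).
Verify: 1116 mod 13 = 11 ✓, 1116 mod 11 = 5 ✓, 1116 mod 9 = 0 ✓.

x ≡ 1116 (mod 1287).


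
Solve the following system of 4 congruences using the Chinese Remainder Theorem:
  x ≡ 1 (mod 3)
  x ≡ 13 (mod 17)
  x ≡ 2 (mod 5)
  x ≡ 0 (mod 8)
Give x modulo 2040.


Product of moduli M = 3 · 17 · 5 · 8 = 2040.
Merge one congruence at a time:
  Start: x ≡ 1 (mod 3).
  Combine with x ≡ 13 (mod 17); new modulus lcm = 51.
    Write x = 1 + 3·t and substitute into x ≡ 13 (mod 17): 3·t ≡ 13 − 1 = 12 (mod 17).
    The inverse of 3 mod 17 is 6 (since 3·6 = 18 = 1·17 + 1), so t ≡ 6·12 = 72 ≡ 4 (mod 17).
    Then x = 1 + 3·4 = 13, valid modulo lcm(3, 17) = 51: x ≡ 13 (mod 51).
  Combine with x ≡ 2 (mod 5); new modulus lcm = 255.
    Write x = 13 + 51·t and substitute into x ≡ 2 (mod 5): 51·t ≡ 2 − 13 = -11 (mod 5).
    Reduce coefficients mod 5: 1·t ≡ 4 (mod 5).
    So t ≡ 4 (mod 5).
    Then x = 13 + 51·4 = 217, valid modulo lcm(51, 5) = 255: x ≡ 217 (mod 255).
  Combine with x ≡ 0 (mod 8); new modulus lcm = 2040.
    Write x = 217 + 255·t and substitute into x ≡ 0 (mod 8): 255·t ≡ 0 − 217 = -217 (mod 8).
    Reduce coefficients mod 8: 7·t ≡ 7 (mod 8).
    The inverse of 7 mod 8 is 7 (since 7·7 = 49 = 6·8 + 1), so t ≡ 7·7 = 49 ≡ 1 (mod 8).
    Then x = 217 + 255·1 = 472, valid modulo lcm(255, 8) = 2040: x ≡ 472 (mod 2040).
Verify against each original: 472 mod 3 = 1, 472 mod 17 = 13, 472 mod 5 = 2, 472 mod 8 = 0.

x ≡ 472 (mod 2040).


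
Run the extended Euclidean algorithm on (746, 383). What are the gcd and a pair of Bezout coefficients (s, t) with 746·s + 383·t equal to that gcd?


Euclidean algorithm on (746, 383) — divide until remainder is 0:
  746 = 1 · 383 + 363
  383 = 1 · 363 + 20
  363 = 18 · 20 + 3
  20 = 6 · 3 + 2
  3 = 1 · 2 + 1
  2 = 2 · 1 + 0
gcd(746, 383) = 1.
Track Bezout coefficients alongside the remainders: start with r₀ = 746 = a·1 + b·0 (s = 1, t = 0) and r₁ = 383 = a·0 + b·1 (s = 0, t = 1); each new remainder r_{k+1} = r_{k-1} − q_k·r_k inherits s_{k+1} = s_{k-1} − q_k·s_k, t_{k+1} = t_{k-1} − q_k·t_k, so r_k = a·s_k + b·t_k at every step:
  q = 1: r = 363, s = 1 − 1·0 = 1, t = 0 − 1·1 = -1  (check: 746·1 + 383·(-1) = 363)
  q = 1: r = 20, s = 0 − 1·1 = -1, t = 1 − 1·(-1) = 2  (check: 746·(-1) + 383·2 = 20)
  q = 18: r = 3, s = 1 − 18·(-1) = 19, t = -1 − 18·2 = -37  (check: 746·19 + 383·(-37) = 3)
  q = 6: r = 2, s = -1 − 6·19 = -115, t = 2 − 6·(-37) = 224  (check: 746·(-115) + 383·224 = 2)
  q = 1: r = 1, s = 19 − 1·(-115) = 134, t = -37 − 1·224 = -261  (check: 746·134 + 383·(-261) = 1)
The row with r = 1 (the gcd) gives the Bezout coefficients s = 134, t = -261.
Result: 746 · (134) + 383 · (-261) = 1.

gcd(746, 383) = 1; s = 134, t = -261 (check: 746·134 + 383·(-261) = 1).


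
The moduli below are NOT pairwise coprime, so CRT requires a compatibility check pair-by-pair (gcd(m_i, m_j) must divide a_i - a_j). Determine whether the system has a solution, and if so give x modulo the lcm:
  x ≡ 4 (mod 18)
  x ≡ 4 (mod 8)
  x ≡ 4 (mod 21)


Moduli 18, 8, 21 are not pairwise coprime, so CRT works modulo lcm(m_i) when all pairwise compatibility conditions hold.
Pairwise compatibility: gcd(m_i, m_j) must divide a_i - a_j for every pair.
Merge one congruence at a time:
  Start: x ≡ 4 (mod 18).
  Combine with x ≡ 4 (mod 8): gcd(18, 8) = 2; 4 - 4 = 0, which IS divisible by 2, so compatible.
    Write x = 4 + 18·t and substitute into x ≡ 4 (mod 8): 18·t ≡ 4 − 4 = 0 (mod 8).
    Divide the congruence (and modulus) by g = 2: 9·t ≡ 0 (mod 4).
    Reduce coefficients mod 4: 1·t ≡ 0 (mod 4).
    So t ≡ 0 (mod 4).
    Then x = 4 + 18·0 = 4, valid modulo lcm(18, 8) = 72: x ≡ 4 (mod 72).
  Combine with x ≡ 4 (mod 21): gcd(72, 21) = 3; 4 - 4 = 0, which IS divisible by 3, so compatible.
    Write x = 4 + 72·t and substitute into x ≡ 4 (mod 21): 72·t ≡ 4 − 4 = 0 (mod 21).
    Divide the congruence (and modulus) by g = 3: 24·t ≡ 0 (mod 7).
    Reduce coefficients mod 7: 3·t ≡ 0 (mod 7).
    The inverse of 3 mod 7 is 5 (since 3·5 = 15 = 2·7 + 1), so t ≡ 5·0 = 0 ≡ 0 (mod 7).
    Then x = 4 + 72·0 = 4, valid modulo lcm(72, 21) = 504: x ≡ 4 (mod 504).
Verify: 4 mod 18 = 4, 4 mod 8 = 4, 4 mod 21 = 4.

x ≡ 4 (mod 504).


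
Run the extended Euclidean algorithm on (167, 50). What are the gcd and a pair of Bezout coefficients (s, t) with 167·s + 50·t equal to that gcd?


Euclidean algorithm on (167, 50) — divide until remainder is 0:
  167 = 3 · 50 + 17
  50 = 2 · 17 + 16
  17 = 1 · 16 + 1
  16 = 16 · 1 + 0
gcd(167, 50) = 1.
Track Bezout coefficients alongside the remainders: start with r₀ = 167 = a·1 + b·0 (s = 1, t = 0) and r₁ = 50 = a·0 + b·1 (s = 0, t = 1); each new remainder r_{k+1} = r_{k-1} − q_k·r_k inherits s_{k+1} = s_{k-1} − q_k·s_k, t_{k+1} = t_{k-1} − q_k·t_k, so r_k = a·s_k + b·t_k at every step:
  q = 3: r = 17, s = 1 − 3·0 = 1, t = 0 − 3·1 = -3  (check: 167·1 + 50·(-3) = 17)
  q = 2: r = 16, s = 0 − 2·1 = -2, t = 1 − 2·(-3) = 7  (check: 167·(-2) + 50·7 = 16)
  q = 1: r = 1, s = 1 − 1·(-2) = 3, t = -3 − 1·7 = -10  (check: 167·3 + 50·(-10) = 1)
The row with r = 1 (the gcd) gives the Bezout coefficients s = 3, t = -10.
Result: 167 · (3) + 50 · (-10) = 1.

gcd(167, 50) = 1; s = 3, t = -10 (check: 167·3 + 50·(-10) = 1).


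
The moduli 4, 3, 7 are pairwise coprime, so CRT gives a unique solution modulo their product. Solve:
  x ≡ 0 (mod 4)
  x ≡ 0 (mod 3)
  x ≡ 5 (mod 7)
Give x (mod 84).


Moduli 4, 3, 7 are pairwise coprime; by CRT there is a unique solution modulo M = 4 · 3 · 7 = 84.
Solve pairwise, accumulating the modulus:
  Start with x ≡ 0 (mod 4).
  Combine with x ≡ 0 (mod 3): since gcd(4, 3) = 1, we get a unique residue mod 12.
    Write x = 0 + 4·t and substitute into x ≡ 0 (mod 3): 4·t ≡ 0 − 0 = 0 (mod 3).
    Reduce coefficients mod 3: 1·t ≡ 0 (mod 3).
    So t ≡ 0 (mod 3).
    Then x = 0 + 4·0 = 0, valid modulo lcm(4, 3) = 12: x ≡ 0 (mod 12).
  Combine with x ≡ 5 (mod 7): since gcd(12, 7) = 1, we get a unique residue mod 84.
    Write x = 0 + 12·t and substitute into x ≡ 5 (mod 7): 12·t ≡ 5 − 0 = 5 (mod 7).
    Reduce coefficients mod 7: 5·t ≡ 5 (mod 7).
    The inverse of 5 mod 7 is 3 (since 5·3 = 15 = 2·7 + 1), so t ≡ 3·5 = 15 ≡ 1 (mod 7).
    Then x = 0 + 12·1 = 12, valid modulo lcm(12, 7) = 84: x ≡ 12 (mod 84).
Verify: 12 mod 4 = 0 ✓, 12 mod 3 = 0 ✓, 12 mod 7 = 5 ✓.

x ≡ 12 (mod 84).


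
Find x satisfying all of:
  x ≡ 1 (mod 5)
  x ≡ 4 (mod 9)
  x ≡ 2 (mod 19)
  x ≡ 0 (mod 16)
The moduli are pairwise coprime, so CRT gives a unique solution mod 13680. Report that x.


Product of moduli M = 5 · 9 · 19 · 16 = 13680.
Merge one congruence at a time:
  Start: x ≡ 1 (mod 5).
  Combine with x ≡ 4 (mod 9); new modulus lcm = 45.
    Write x = 1 + 5·t and substitute into x ≡ 4 (mod 9): 5·t ≡ 4 − 1 = 3 (mod 9).
    The inverse of 5 mod 9 is 2 (since 5·2 = 10 = 1·9 + 1), so t ≡ 2·3 = 6 ≡ 6 (mod 9).
    Then x = 1 + 5·6 = 31, valid modulo lcm(5, 9) = 45: x ≡ 31 (mod 45).
  Combine with x ≡ 2 (mod 19); new modulus lcm = 855.
    Write x = 31 + 45·t and substitute into x ≡ 2 (mod 19): 45·t ≡ 2 − 31 = -29 (mod 19).
    Reduce coefficients mod 19: 7·t ≡ 9 (mod 19).
    The inverse of 7 mod 19 is 11 (since 7·11 = 77 = 4·19 + 1), so t ≡ 11·9 = 99 ≡ 4 (mod 19).
    Then x = 31 + 45·4 = 211, valid modulo lcm(45, 19) = 855: x ≡ 211 (mod 855).
  Combine with x ≡ 0 (mod 16); new modulus lcm = 13680.
    Write x = 211 + 855·t and substitute into x ≡ 0 (mod 16): 855·t ≡ 0 − 211 = -211 (mod 16).
    Reduce coefficients mod 16: 7·t ≡ 13 (mod 16).
    The inverse of 7 mod 16 is 7 (since 7·7 = 49 = 3·16 + 1), so t ≡ 7·13 = 91 ≡ 11 (mod 16).
    Then x = 211 + 855·11 = 9616, valid modulo lcm(855, 16) = 13680: x ≡ 9616 (mod 13680).
Verify against each original: 9616 mod 5 = 1, 9616 mod 9 = 4, 9616 mod 19 = 2, 9616 mod 16 = 0.

x ≡ 9616 (mod 13680).


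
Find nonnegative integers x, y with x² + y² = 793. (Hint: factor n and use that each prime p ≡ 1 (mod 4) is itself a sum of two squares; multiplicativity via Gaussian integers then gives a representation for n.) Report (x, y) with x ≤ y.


Step 1: Factor n = 793 = 13 · 61.
Step 2: Check the mod-4 condition on each prime factor: 13 ≡ 1 (mod 4), exponent 1; 61 ≡ 1 (mod 4), exponent 1.
All primes ≡ 3 (mod 4) appear to even exponent (or don't appear), so by the two-squares theorem n IS expressible as a sum of two squares.
Step 3: Build a representation. Here n = 13 · 61 is a product of primes ≡ 1 (mod 4). Each prime p ≡ 1 (mod 4) is itself a sum of two squares; find a² by testing p − a² for a perfect square:
  13: 13 − 1² = 12, 13 − 2² = 9 = 3² ⇒ 13 = 2² + 3².
  61: 61 − 1² = 60, 61 − 2² = 57, 61 − 3² = 52, 61 − 4² = 45, 61 − 5² = 36 = 6² ⇒ 61 = 5² + 6².
  Combine using the Brahmagupta–Fibonacci identity (a² + b²)(c² + d²) = (ac − bd)² + (ad + bc)² = (ac + bd)² + (ad − bc)²:
  13 · 61 = 793: from (2² + 3²)(5² + 6²), take (2·5 − 3·6, 2·6 + 3·5) = (10 − 18, 12 + 15) = (-8, 27); dropping signs (only squares matter) gives (8, 27); check 8² + 27² = 64 + 729 = 793 ✓.
Step 4: Order so x ≤ y and verify: 8² + 27² = 64 + 729 = 793 = n. ✓

n = 793 = 8² + 27² (one valid representation with x ≤ y).


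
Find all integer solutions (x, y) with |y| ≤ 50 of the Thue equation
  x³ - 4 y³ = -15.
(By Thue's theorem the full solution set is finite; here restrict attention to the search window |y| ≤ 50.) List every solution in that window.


The equation is x³ - 4y³ = -15. For fixed y, x³ = 4·y³ − 15, so a solution requires the RHS to be a perfect cube.
Strategy: iterate y from -50 to 50, compute RHS = 4·y³ − 15, and check whether it is a (positive or negative) perfect cube.
Check small values of y:
  y = 0: RHS = -15 is not a perfect cube.
  y = 1: RHS = -11 is not a perfect cube.
  y = -1: RHS = -19 is not a perfect cube.
  y = 2: RHS = 17 is not a perfect cube.
  y = -2: RHS = -47 is not a perfect cube.
  y = 3: RHS = 93 is not a perfect cube.
  y = -3: RHS = -123 is not a perfect cube.
Continuing the search up to |y| = 50 finds no solutions either.
No (x, y) in the scanned range satisfies the equation.

No integer solutions with |y| ≤ 50.


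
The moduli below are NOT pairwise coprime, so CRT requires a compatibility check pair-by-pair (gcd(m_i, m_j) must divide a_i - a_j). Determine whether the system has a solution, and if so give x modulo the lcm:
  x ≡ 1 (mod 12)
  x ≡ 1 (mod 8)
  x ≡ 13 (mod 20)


Moduli 12, 8, 20 are not pairwise coprime, so CRT works modulo lcm(m_i) when all pairwise compatibility conditions hold.
Pairwise compatibility: gcd(m_i, m_j) must divide a_i - a_j for every pair.
Merge one congruence at a time:
  Start: x ≡ 1 (mod 12).
  Combine with x ≡ 1 (mod 8): gcd(12, 8) = 4; 1 - 1 = 0, which IS divisible by 4, so compatible.
    Write x = 1 + 12·t and substitute into x ≡ 1 (mod 8): 12·t ≡ 1 − 1 = 0 (mod 8).
    Divide the congruence (and modulus) by g = 4: 3·t ≡ 0 (mod 2).
    Reduce coefficients mod 2: 1·t ≡ 0 (mod 2).
    So t ≡ 0 (mod 2).
    Then x = 1 + 12·0 = 1, valid modulo lcm(12, 8) = 24: x ≡ 1 (mod 24).
  Combine with x ≡ 13 (mod 20): gcd(24, 20) = 4; 13 - 1 = 12, which IS divisible by 4, so compatible.
    Write x = 1 + 24·t and substitute into x ≡ 13 (mod 20): 24·t ≡ 13 − 1 = 12 (mod 20).
    Divide the congruence (and modulus) by g = 4: 6·t ≡ 3 (mod 5).
    Reduce coefficients mod 5: 1·t ≡ 3 (mod 5).
    So t ≡ 3 (mod 5).
    Then x = 1 + 24·3 = 73, valid modulo lcm(24, 20) = 120: x ≡ 73 (mod 120).
Verify: 73 mod 12 = 1, 73 mod 8 = 1, 73 mod 20 = 13.

x ≡ 73 (mod 120).


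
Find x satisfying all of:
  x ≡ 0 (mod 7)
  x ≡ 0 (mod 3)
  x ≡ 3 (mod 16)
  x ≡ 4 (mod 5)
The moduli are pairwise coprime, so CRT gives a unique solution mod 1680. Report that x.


Product of moduli M = 7 · 3 · 16 · 5 = 1680.
Merge one congruence at a time:
  Start: x ≡ 0 (mod 7).
  Combine with x ≡ 0 (mod 3); new modulus lcm = 21.
    Write x = 0 + 7·t and substitute into x ≡ 0 (mod 3): 7·t ≡ 0 − 0 = 0 (mod 3).
    Reduce coefficients mod 3: 1·t ≡ 0 (mod 3).
    So t ≡ 0 (mod 3).
    Then x = 0 + 7·0 = 0, valid modulo lcm(7, 3) = 21: x ≡ 0 (mod 21).
  Combine with x ≡ 3 (mod 16); new modulus lcm = 336.
    Write x = 0 + 21·t and substitute into x ≡ 3 (mod 16): 21·t ≡ 3 − 0 = 3 (mod 16).
    Reduce coefficients mod 16: 5·t ≡ 3 (mod 16).
    The inverse of 5 mod 16 is 13 (since 5·13 = 65 = 4·16 + 1), so t ≡ 13·3 = 39 ≡ 7 (mod 16).
    Then x = 0 + 21·7 = 147, valid modulo lcm(21, 16) = 336: x ≡ 147 (mod 336).
  Combine with x ≡ 4 (mod 5); new modulus lcm = 1680.
    Write x = 147 + 336·t and substitute into x ≡ 4 (mod 5): 336·t ≡ 4 − 147 = -143 (mod 5).
    Reduce coefficients mod 5: 1·t ≡ 2 (mod 5).
    So t ≡ 2 (mod 5).
    Then x = 147 + 336·2 = 819, valid modulo lcm(336, 5) = 1680: x ≡ 819 (mod 1680).
Verify against each original: 819 mod 7 = 0, 819 mod 3 = 0, 819 mod 16 = 3, 819 mod 5 = 4.

x ≡ 819 (mod 1680).
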